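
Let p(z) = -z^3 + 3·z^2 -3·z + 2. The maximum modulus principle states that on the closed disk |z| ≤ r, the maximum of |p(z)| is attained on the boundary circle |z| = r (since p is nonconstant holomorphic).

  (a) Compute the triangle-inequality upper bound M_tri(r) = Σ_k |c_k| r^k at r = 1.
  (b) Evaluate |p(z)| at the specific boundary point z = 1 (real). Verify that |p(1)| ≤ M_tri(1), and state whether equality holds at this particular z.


Coefficients: c_0 = 2, c_1 = -3, c_2 = 3, c_3 = -1. Radius r = 1.
Part (a). Triangle bound: M_tri(r) = Σ_k |c_k| r^k
  = |2|·1^0 + |-3|·1^1 + |3|·1^2 + |-1|·1^3
  = 2 + 3 + 3 + 1 = 9.
This bounds M(r) := max_{|z|=r} |p(z)| from above; equality holds iff all terms c_k z^k can be made to align in phase at a single z on |z|=r.
Part (b). At z = 1 (real, on the circle |z| = r):
  p(1) = (2)·1^0 + (-3)·1^1 + (3)·1^2 + (-1)·1^3 = 1.
  |p(1)| = 1.
Check: |p(1)| = 1 ≤ 9 = M_tri(1). ✓ Equality does not hold at z = 1 (the coefficients have mixed signs, so the terms do not all align in phase there).

M_tri(1) = 9; |p(1)| = 1; equality at z=1: no.


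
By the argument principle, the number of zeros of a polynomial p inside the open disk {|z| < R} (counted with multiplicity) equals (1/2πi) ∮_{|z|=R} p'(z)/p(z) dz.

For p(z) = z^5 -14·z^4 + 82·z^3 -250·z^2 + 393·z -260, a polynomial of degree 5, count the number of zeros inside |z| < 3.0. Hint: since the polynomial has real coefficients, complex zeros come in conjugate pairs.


The zeros of p are: (2 + 1i), (2 - 1i), 4, (3 + 2i), (3 - 2i).
Their magnitudes are: 2.236, 2.236, 4, 3.606, 3.606.
Zeros with |z| < R = 3.0: (2 + 1i), (2 - 1i).
Count = 2.
By the argument principle, (1/2πi) ∮_{|z|=R} p'(z)/p(z) dz equals exactly this count.

Number of zeros inside |z| < 3.0: 2.


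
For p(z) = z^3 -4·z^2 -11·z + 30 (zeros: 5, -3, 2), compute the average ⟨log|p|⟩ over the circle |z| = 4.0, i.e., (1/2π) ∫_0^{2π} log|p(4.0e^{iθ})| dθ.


Zeros: -3, 2, 5; r = 4.0.
Inside |z| < r: -3, 2. Outside (|z| ≥ r): 5.
p(0) = 30, so log|p(0)| = log(30) = 3.4012.
Apply Jensen: I(r) = log|p(0)| + Σ_k log(r/|z_k|), summed over zeros inside |z| < r.
  log(r/|z_k|) for z_k = -3: log(4.0/3) = 0.2877
  log(r/|z_k|) for z_k = 2: log(4.0/2) = 0.6931
  Outside zeros (5) contribute nothing to the Jensen sum.
Sum over inside zeros: 0.9808.
I(r) = log|p(0)| + (inside sum) = 3.4012 + 0.9808 = 4.3820.
Note: since some zeros are outside |z| ≤ r, the simplified n·log(r) form does NOT apply — only the inside zeros contribute.

I(r) ≈ 4.3820.


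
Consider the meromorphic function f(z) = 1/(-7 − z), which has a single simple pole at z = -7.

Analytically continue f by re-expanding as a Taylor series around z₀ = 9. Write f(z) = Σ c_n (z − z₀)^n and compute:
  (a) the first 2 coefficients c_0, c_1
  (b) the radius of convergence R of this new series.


Let w = z − z₀, so z = z₀ + w.
Then -7 − z = -7 − (z₀ + w) = (-7 − z₀) − w = -16 − w.
f(z) = 1/(-16 − w) = (1/(-16)) · 1/(1 − w/(-16)) = Σ_{n≥0} w^n / (-16)^(n+1).
So c_n = 1/(-16)^(n+1):
  c_0 = 1/(-16)^1 = -1/16.
  c_1 = 1/(-16)^2 = 1/256.
The series is valid for |w/d| < 1, i.e. |z − z₀| < |d|.
Radius of convergence: R = |-7 − z₀| = |-16| = 16 (distance from z₀ to the singularity z = -7).

c_0 = -1/16, c_1 = 1/256; R = 16.


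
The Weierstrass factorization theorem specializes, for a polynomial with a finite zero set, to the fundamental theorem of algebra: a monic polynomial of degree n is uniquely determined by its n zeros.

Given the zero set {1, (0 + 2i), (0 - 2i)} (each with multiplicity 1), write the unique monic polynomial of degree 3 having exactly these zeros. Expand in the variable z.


The polynomial is p(z) = ∏_{α ∈ S} (z − α), where S = {1, (0 + 2i), (0 - 2i)}.
Expanding the product yields: p(z) = z^3 -z^2 + 4·z -4.
Note conjugate pairs combine to real quadratics: (z − (0+2i))(z − (0−2i)) = z² + 4.
The resulting polynomial has degree 3 and real coefficients as required.

p(z) = z^3 -z^2 + 4·z -4.


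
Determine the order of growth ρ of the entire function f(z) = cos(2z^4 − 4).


Write cos(w) = (e^{iw} ± e^{−iw})/(2 or 2i), so |cos(w)| ≤ e^{|w|}. With w = 2z^4 − 4, |w| ≤ 2r^4 + 4 on |z|=r, giving M(r) ≤ e^{2r^4 + 4} and ρ ≤ 4. For the lower bound, choose z on |z|=r with 2z^4 purely imaginary of modulus 2r^4; then |cos(2z^4 − 4)| grows like e^{2r^4}/2, so ρ ≥ 4. Hence ρ = 4.
Therefore ρ = 4.

Order ρ = 4.


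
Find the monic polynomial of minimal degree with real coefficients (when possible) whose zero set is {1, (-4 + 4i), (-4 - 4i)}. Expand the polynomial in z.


The polynomial is p(z) = ∏_{α ∈ S} (z − α), where S = {1, (-4 + 4i), (-4 - 4i)}.
Expanding the product yields: p(z) = z^3 + 7·z^2 + 24·z -32.
Note conjugate pairs combine to real quadratics: (z − (-4+4i))(z − (-4−4i)) = z² + 8z + 32.
The resulting polynomial has degree 3 and real coefficients as required.

p(z) = z^3 + 7·z^2 + 24·z -32.


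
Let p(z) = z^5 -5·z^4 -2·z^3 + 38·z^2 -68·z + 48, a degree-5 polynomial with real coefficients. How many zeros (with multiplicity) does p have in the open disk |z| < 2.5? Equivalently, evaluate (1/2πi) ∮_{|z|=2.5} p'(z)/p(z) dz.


The zeros of p are: (1 + 1i), (1 - 1i), 2, -3, 4.
Their magnitudes are: 1.414, 1.414, 2, 3, 4.
Zeros with |z| < R = 2.5: (1 + 1i), (1 - 1i), 2.
Count = 3.
By the argument principle, (1/2πi) ∮_{|z|=R} p'(z)/p(z) dz equals exactly this count.

Number of zeros inside |z| < 2.5: 3.


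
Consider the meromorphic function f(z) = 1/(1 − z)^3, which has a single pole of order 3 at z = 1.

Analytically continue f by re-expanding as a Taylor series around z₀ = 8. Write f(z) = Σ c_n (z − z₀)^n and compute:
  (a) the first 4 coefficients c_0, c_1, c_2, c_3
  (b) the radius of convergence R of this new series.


Let w = z − z₀, so z = z₀ + w.
Then 1 − z = 1 − (z₀ + w) = (1 − z₀) − w = -7 − w.
f(z) = 1/(-7 − w)^3 = (1/(-7)^3) · (1 − w/(-7))^{−3}.
By the binomial series (1−u)^{−3} = Σ_{n≥0} C(n+2, 2) u^n for |u|<1, with u = w/(-7):
  c_n = C(n+2, 2) / (-7)^(n+3).
  c_0 = 1/(-7)^3 = -1/343.
  c_1 = 3/(-7)^4 = 3/2401.
  c_2 = 6/(-7)^5 = -6/16807.
  c_3 = 10/(-7)^6 = 10/117649.
The series is valid for |w/d| < 1, i.e. |z − z₀| < |d|.
Radius of convergence: R = |1 − z₀| = |-7| = 7 (distance from z₀ to the singularity z = 1).

c_0 = -1/343, c_1 = 3/2401, c_2 = -6/16807, c_3 = 10/117649; R = 7.


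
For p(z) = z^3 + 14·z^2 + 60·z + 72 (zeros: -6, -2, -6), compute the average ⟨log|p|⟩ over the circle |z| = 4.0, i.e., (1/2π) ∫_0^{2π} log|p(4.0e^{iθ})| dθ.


Zeros: -6, -6, -2; r = 4.0.
Inside |z| < r: -2. Outside (|z| ≥ r): -6, -6.
p(0) = 72, so log|p(0)| = log(72) = 4.2767.
Apply Jensen: I(r) = log|p(0)| + Σ_k log(r/|z_k|), summed over zeros inside |z| < r.
  log(r/|z_k|) for z_k = -2: log(4.0/2) = 0.6931
  Outside zeros (-6, -6) contribute nothing to the Jensen sum.
Sum over inside zeros: 0.6931.
I(r) = log|p(0)| + (inside sum) = 4.2767 + 0.6931 = 4.9698.
Note: since some zeros are outside |z| ≤ r, the simplified n·log(r) form does NOT apply — only the inside zeros contribute.

I(r) ≈ 4.9698.


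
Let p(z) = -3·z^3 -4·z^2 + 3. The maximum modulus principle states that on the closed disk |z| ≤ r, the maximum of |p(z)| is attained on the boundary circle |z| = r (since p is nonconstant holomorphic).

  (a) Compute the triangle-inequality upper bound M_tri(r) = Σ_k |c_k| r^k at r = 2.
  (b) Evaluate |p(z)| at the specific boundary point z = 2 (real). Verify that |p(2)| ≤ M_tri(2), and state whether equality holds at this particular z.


Coefficients: c_0 = 3, c_1 = 0, c_2 = -4, c_3 = -3. Radius r = 2.
Part (a). Triangle bound: M_tri(r) = Σ_k |c_k| r^k
  = |3|·2^0 + |0|·2^1 + |-4|·2^2 + |-3|·2^3
  = 3 + 0 + 16 + 24 = 43.
This bounds M(r) := max_{|z|=r} |p(z)| from above; equality holds iff all terms c_k z^k can be made to align in phase at a single z on |z|=r.
Part (b). At z = 2 (real, on the circle |z| = r):
  p(2) = (3)·2^0 + (0)·2^1 + (-4)·2^2 + (-3)·2^3 = -37.
  |p(2)| = 37.
Check: |p(2)| = 37 ≤ 43 = M_tri(2). ✓ Equality does not hold at z = 2 (the coefficients have mixed signs, so the terms do not all align in phase there).

M_tri(2) = 43; |p(2)| = 37; equality at z=2: no.


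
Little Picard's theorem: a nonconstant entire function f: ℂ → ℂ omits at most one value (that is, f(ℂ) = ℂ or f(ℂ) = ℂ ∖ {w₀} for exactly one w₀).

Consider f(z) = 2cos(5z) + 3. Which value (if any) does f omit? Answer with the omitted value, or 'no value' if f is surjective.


Little Picard bounds the complement of f(ℂ) to at most one point.
cos is entire and surjective onto ℂ: for every w ∈ ℂ, cos(ζ) = w has a solution ζ ∈ ℂ (e.g., via the complex inverse arccos). With ζ = 5z this gives z = ζ/(5). Then 2·cos(5z) takes every value in 2·ℂ = ℂ, and adding 3 is a bijection of ℂ. So f is surjective and omits no value. (Note: only on the real line is cos bounded by [−1, 1].)

Omitted value: no value.


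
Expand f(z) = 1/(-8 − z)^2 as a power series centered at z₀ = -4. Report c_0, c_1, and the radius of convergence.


Let w = z − z₀, so z = z₀ + w.
Then -8 − z = -8 − (z₀ + w) = (-8 − z₀) − w = -4 − w.
f(z) = 1/(-4 − w)^2 = (1/(-4)^2) · (1 − w/(-4))^{−2}.
By the binomial series (1−u)^{−2} = Σ_{n≥0} C(n+1, 1) u^n for |u|<1, with u = w/(-4):
  c_n = C(n+1, 1) / (-4)^(n+2).
  c_0 = 1/(-4)^2 = 1/16.
  c_1 = 2/(-4)^3 = -1/32.
The series is valid for |w/d| < 1, i.e. |z − z₀| < |d|.
Radius of convergence: R = |-8 − z₀| = |-4| = 4 (distance from z₀ to the singularity z = -8).

c_0 = 1/16, c_1 = -1/32; R = 4.


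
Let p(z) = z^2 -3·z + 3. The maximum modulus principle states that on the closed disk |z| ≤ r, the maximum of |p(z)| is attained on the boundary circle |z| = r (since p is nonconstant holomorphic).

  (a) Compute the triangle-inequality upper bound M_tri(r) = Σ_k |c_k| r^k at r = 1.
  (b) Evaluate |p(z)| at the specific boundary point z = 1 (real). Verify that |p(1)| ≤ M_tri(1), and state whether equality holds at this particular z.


Coefficients: c_0 = 3, c_1 = -3, c_2 = 1. Radius r = 1.
Part (a). Triangle bound: M_tri(r) = Σ_k |c_k| r^k
  = |3|·1^0 + |-3|·1^1 + |1|·1^2
  = 3 + 3 + 1 = 7.
This bounds M(r) := max_{|z|=r} |p(z)| from above; equality holds iff all terms c_k z^k can be made to align in phase at a single z on |z|=r.
Part (b). At z = 1 (real, on the circle |z| = r):
  p(1) = (3)·1^0 + (-3)·1^1 + (1)·1^2 = 1.
  |p(1)| = 1.
Check: |p(1)| = 1 ≤ 7 = M_tri(1). ✓ Equality does not hold at z = 1 (the coefficients have mixed signs, so the terms do not all align in phase there).

M_tri(1) = 7; |p(1)| = 1; equality at z=1: no.


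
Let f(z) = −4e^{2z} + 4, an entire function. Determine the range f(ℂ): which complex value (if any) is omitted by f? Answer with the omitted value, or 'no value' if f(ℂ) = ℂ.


Little Picard bounds the complement of f(ℂ) to at most one point.
e^{2z} is never zero on ℂ, so -4·e^{2z} takes every value in ℂ ∖ {0}. Adding 4 shifts the range to ℂ ∖ {4}. Thus f omits exactly the value 4.

Omitted value: 4.


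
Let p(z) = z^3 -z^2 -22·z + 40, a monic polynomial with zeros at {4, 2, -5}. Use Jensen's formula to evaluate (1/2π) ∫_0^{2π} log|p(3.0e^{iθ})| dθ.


Zeros: -5, 2, 4; r = 3.0.
Inside |z| < r: 2. Outside (|z| ≥ r): -5, 4.
p(0) = 40, so log|p(0)| = log(40) = 3.6889.
Apply Jensen: I(r) = log|p(0)| + Σ_k log(r/|z_k|), summed over zeros inside |z| < r.
  log(r/|z_k|) for z_k = 2: log(3.0/2) = 0.4055
  Outside zeros (-5, 4) contribute nothing to the Jensen sum.
Sum over inside zeros: 0.4055.
I(r) = log|p(0)| + (inside sum) = 3.6889 + 0.4055 = 4.0943.
Note: since some zeros are outside |z| ≤ r, the simplified n·log(r) form does NOT apply — only the inside zeros contribute.

I(r) ≈ 4.0943.


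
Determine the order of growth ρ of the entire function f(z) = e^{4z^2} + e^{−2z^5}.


Each summand is entire of order 2 and 5 respectively (as in the single-exponential case). The order of a sum is at most the max of the orders, so ρ ≤ 5. For the lower bound: on |z|=r choose arg z so that -2z^5 is real positive; then |e^{-2z^5}| = e^{2r^5} while |e^{4z^2}| ≤ e^{4r^2} = o(e^{2r^5}). So |f| ≥ e^{2r^5}(1 − o(1)) and ρ ≥ 5. Hence ρ = max(2, 5) = 5.
Therefore ρ = 5.

Order ρ = 5.


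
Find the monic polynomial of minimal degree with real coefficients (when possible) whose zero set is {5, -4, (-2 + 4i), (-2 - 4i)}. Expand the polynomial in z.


The polynomial is p(z) = ∏_{α ∈ S} (z − α), where S = {5, -4, (-2 + 4i), (-2 - 4i)}.
Expanding the product yields: p(z) = z^4 + 3·z^3 -4·z^2 -100·z -400.
Note conjugate pairs combine to real quadratics: (z − (-2+4i))(z − (-2−4i)) = z² + 4z + 20.
The resulting polynomial has degree 4 and real coefficients as required.

p(z) = z^4 + 3·z^3 -4·z^2 -100·z -400.


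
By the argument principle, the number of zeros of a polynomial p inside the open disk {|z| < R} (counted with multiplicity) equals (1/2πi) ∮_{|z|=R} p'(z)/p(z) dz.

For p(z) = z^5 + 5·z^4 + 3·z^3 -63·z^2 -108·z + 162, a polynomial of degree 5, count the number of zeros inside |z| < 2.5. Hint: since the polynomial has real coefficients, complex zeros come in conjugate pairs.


The zeros of p are: (-3 + 3i), (-3 - 3i), -3, 1, 3.
Their magnitudes are: 4.243, 4.243, 3, 1, 3.
Zeros with |z| < R = 2.5: 1.
Count = 1.
By the argument principle, (1/2πi) ∮_{|z|=R} p'(z)/p(z) dz equals exactly this count.

Number of zeros inside |z| < 2.5: 1.


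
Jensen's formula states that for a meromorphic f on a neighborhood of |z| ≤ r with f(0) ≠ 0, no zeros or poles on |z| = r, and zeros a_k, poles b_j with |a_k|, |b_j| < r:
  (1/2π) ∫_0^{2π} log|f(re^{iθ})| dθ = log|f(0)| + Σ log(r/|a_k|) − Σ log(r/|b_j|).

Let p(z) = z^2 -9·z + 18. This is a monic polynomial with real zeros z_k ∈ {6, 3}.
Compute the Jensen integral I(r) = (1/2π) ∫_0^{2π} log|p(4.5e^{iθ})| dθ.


Zeros: 3, 6; r = 4.5.
Inside |z| < r: 3. Outside (|z| ≥ r): 6.
p(0) = 18, so log|p(0)| = log(18) = 2.8904.
Apply Jensen: I(r) = log|p(0)| + Σ_k log(r/|z_k|), summed over zeros inside |z| < r.
  log(r/|z_k|) for z_k = 3: log(4.5/3) = 0.4055
  Outside zeros (6) contribute nothing to the Jensen sum.
Sum over inside zeros: 0.4055.
I(r) = log|p(0)| + (inside sum) = 2.8904 + 0.4055 = 3.2958.
Note: since some zeros are outside |z| ≤ r, the simplified n·log(r) form does NOT apply — only the inside zeros contribute.

I(r) ≈ 3.2958.


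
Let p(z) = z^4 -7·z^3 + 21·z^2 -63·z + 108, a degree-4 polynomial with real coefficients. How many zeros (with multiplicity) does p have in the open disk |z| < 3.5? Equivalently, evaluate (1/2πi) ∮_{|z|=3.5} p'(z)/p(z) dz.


The zeros of p are: (0 + 3i), (0 - 3i), 4, 3.
Their magnitudes are: 3, 3, 4, 3.
Zeros with |z| < R = 3.5: (0 + 3i), (0 - 3i), 3.
Count = 3.
By the argument principle, (1/2πi) ∮_{|z|=R} p'(z)/p(z) dz equals exactly this count.

Number of zeros inside |z| < 3.5: 3.


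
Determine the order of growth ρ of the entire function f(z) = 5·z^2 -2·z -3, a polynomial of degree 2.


|f(z)| ≤ Σ|c_k|·r^k = O(r^2) as r → ∞. Polynomial growth is O(e^{r^ε}) for every ε > 0 (since r^2/e^{r^ε} → 0), so ρ ≤ ε for all ε > 0, i.e. ρ = 0. Every nonconstant polynomial has order 0.
Therefore ρ = 0.

Order ρ = 0.


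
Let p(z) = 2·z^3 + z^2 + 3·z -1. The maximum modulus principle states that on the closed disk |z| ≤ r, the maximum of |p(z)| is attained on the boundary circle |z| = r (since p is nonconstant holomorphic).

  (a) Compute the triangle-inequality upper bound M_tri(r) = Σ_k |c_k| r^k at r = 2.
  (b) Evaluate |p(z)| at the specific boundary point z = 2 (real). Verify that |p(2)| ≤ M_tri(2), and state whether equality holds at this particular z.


Coefficients: c_0 = -1, c_1 = 3, c_2 = 1, c_3 = 2. Radius r = 2.
Part (a). Triangle bound: M_tri(r) = Σ_k |c_k| r^k
  = |-1|·2^0 + |3|·2^1 + |1|·2^2 + |2|·2^3
  = 1 + 6 + 4 + 16 = 27.
This bounds M(r) := max_{|z|=r} |p(z)| from above; equality holds iff all terms c_k z^k can be made to align in phase at a single z on |z|=r.
Part (b). At z = 2 (real, on the circle |z| = r):
  p(2) = (-1)·2^0 + (3)·2^1 + (1)·2^2 + (2)·2^3 = 25.
  |p(2)| = 25.
Check: |p(2)| = 25 ≤ 27 = M_tri(2). ✓ Equality does not hold at z = 2 (the coefficients have mixed signs, so the terms do not all align in phase there).

M_tri(2) = 27; |p(2)| = 25; equality at z=2: no.


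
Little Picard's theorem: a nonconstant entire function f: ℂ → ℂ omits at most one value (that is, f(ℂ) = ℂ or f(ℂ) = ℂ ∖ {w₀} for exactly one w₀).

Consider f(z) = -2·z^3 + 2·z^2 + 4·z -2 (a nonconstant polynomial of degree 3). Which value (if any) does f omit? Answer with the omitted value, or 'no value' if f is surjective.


Little Picard bounds the complement of f(ℂ) to at most one point.
For every w ∈ ℂ, the equation p(z) − w = 0 is a nonconstant polynomial in z and hence has at least one root by the fundamental theorem of algebra. So p is surjective onto ℂ, omitting no value.

Omitted value: no value.


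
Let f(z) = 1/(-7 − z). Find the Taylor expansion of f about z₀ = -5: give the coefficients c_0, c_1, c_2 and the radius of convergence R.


Let w = z − z₀, so z = z₀ + w.
Then -7 − z = -7 − (z₀ + w) = (-7 − z₀) − w = -2 − w.
f(z) = 1/(-2 − w) = (1/(-2)) · 1/(1 − w/(-2)) = Σ_{n≥0} w^n / (-2)^(n+1).
So c_n = 1/(-2)^(n+1):
  c_0 = 1/(-2)^1 = -1/2.
  c_1 = 1/(-2)^2 = 1/4.
  c_2 = 1/(-2)^3 = -1/8.
The series is valid for |w/d| < 1, i.e. |z − z₀| < |d|.
Radius of convergence: R = |-7 − z₀| = |-2| = 2 (distance from z₀ to the singularity z = -7).

c_0 = -1/2, c_1 = 1/4, c_2 = -1/8; R = 2.


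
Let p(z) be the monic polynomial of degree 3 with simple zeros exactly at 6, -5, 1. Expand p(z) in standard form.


The polynomial is p(z) = ∏_{α ∈ S} (z − α), where S = {6, -5, 1}.
Expanding the product yields: p(z) = z^3 -2·z^2 -29·z + 30.
The resulting polynomial has degree 3 and real coefficients as required.

p(z) = z^3 -2·z^2 -29·z + 30.


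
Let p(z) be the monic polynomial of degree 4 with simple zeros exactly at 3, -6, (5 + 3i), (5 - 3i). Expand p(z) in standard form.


The polynomial is p(z) = ∏_{α ∈ S} (z − α), where S = {3, -6, (5 + 3i), (5 - 3i)}.
Expanding the product yields: p(z) = z^4 -7·z^3 -14·z^2 + 282·z -612.
Note conjugate pairs combine to real quadratics: (z − (5+3i))(z − (5−3i)) = z² − 10z + 34.
The resulting polynomial has degree 4 and real coefficients as required.

p(z) = z^4 -7·z^3 -14·z^2 + 282·z -612.


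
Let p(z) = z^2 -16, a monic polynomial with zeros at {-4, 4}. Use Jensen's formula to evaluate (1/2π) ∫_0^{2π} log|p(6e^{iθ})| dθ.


Zeros: -4, 4; r = 6.
Inside |z| < r: -4, 4. Outside (|z| ≥ r): ∅.
p(0) = -16, so log|p(0)| = log(16) = 2.7726.
Apply Jensen: I(r) = log|p(0)| + Σ_k log(r/|z_k|), summed over zeros inside |z| < r.
  log(r/|z_k|) for z_k = -4: log(6/4) = 0.4055
  log(r/|z_k|) for z_k = 4: log(6/4) = 0.4055
Sum over inside zeros: 0.8109.
I(r) = log|p(0)| + (inside sum) = 2.7726 + 0.8109 = 3.5835.
Closed form (all zeros inside, monic): I(r) = n·log(r) = 2·log(6) = 3.5835. ✓

I(r) ≈ 3.5835.


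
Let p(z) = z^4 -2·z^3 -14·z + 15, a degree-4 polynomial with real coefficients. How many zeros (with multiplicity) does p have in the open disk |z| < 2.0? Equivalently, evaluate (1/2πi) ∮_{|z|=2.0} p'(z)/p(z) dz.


The zeros of p are: (-1 + 2i), (-1 - 2i), 3, 1.
Their magnitudes are: 2.236, 2.236, 3, 1.
Zeros with |z| < R = 2.0: 1.
Count = 1.
By the argument principle, (1/2πi) ∮_{|z|=R} p'(z)/p(z) dz equals exactly this count.

Number of zeros inside |z| < 2.0: 1.


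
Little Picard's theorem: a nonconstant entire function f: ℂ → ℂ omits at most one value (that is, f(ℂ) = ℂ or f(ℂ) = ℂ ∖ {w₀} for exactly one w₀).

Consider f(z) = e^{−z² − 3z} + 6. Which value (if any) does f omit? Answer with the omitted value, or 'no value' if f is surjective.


Little Picard bounds the complement of f(ℂ) to at most one point.
The exponent g(z) = −z² − 3z is a nonconstant polynomial, hence surjective onto ℂ. So e^{g(z)} takes every value in {e^w : w ∈ ℂ} = ℂ ∖ {0}. Adding 6 shifts the range to ℂ ∖ {6}. f omits exactly 6.

Omitted value: 6.


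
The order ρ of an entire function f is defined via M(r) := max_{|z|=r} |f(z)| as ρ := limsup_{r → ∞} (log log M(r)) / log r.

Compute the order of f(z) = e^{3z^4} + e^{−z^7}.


Each summand is entire of order 4 and 7 respectively (as in the single-exponential case). The order of a sum is at most the max of the orders, so ρ ≤ 7. For the lower bound: on |z|=r choose arg z so that -1z^7 is real positive; then |e^{-1z^7}| = e^{1r^7} while |e^{3z^4}| ≤ e^{3r^4} = o(e^{1r^7}). So |f| ≥ e^{1r^7}(1 − o(1)) and ρ ≥ 7. Hence ρ = max(4, 7) = 7.
Therefore ρ = 7.

Order ρ = 7.


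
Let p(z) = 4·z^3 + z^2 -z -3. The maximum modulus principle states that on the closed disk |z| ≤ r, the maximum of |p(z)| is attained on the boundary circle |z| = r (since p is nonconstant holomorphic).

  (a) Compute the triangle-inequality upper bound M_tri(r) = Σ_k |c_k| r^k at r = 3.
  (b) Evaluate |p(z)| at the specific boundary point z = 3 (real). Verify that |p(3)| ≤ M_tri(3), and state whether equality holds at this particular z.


Coefficients: c_0 = -3, c_1 = -1, c_2 = 1, c_3 = 4. Radius r = 3.
Part (a). Triangle bound: M_tri(r) = Σ_k |c_k| r^k
  = |-3|·3^0 + |-1|·3^1 + |1|·3^2 + |4|·3^3
  = 3 + 3 + 9 + 108 = 123.
This bounds M(r) := max_{|z|=r} |p(z)| from above; equality holds iff all terms c_k z^k can be made to align in phase at a single z on |z|=r.
Part (b). At z = 3 (real, on the circle |z| = r):
  p(3) = (-3)·3^0 + (-1)·3^1 + (1)·3^2 + (4)·3^3 = 111.
  |p(3)| = 111.
Check: |p(3)| = 111 ≤ 123 = M_tri(3). ✓ Equality does not hold at z = 3 (the coefficients have mixed signs, so the terms do not all align in phase there).

M_tri(3) = 123; |p(3)| = 111; equality at z=3: no.


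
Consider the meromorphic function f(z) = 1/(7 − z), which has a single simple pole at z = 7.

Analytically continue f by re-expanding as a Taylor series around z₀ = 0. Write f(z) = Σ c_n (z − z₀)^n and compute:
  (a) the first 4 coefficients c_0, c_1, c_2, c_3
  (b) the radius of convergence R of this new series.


Let w = z − z₀, so z = z₀ + w.
Then 7 − z = 7 − (z₀ + w) = (7 − z₀) − w = 7 − w.
f(z) = 1/(7 − w) = (1/(7)) · 1/(1 − w/(7)) = Σ_{n≥0} w^n / (7)^(n+1).
So c_n = 1/(7)^(n+1):
  c_0 = 1/(7)^1 = 1/7.
  c_1 = 1/(7)^2 = 1/49.
  c_2 = 1/(7)^3 = 1/343.
  c_3 = 1/(7)^4 = 1/2401.
The series is valid for |w/d| < 1, i.e. |z − z₀| < |d|.
Radius of convergence: R = |7 − z₀| = |7| = 7 (distance from z₀ to the singularity z = 7).

c_0 = 1/7, c_1 = 1/49, c_2 = 1/343, c_3 = 1/2401; R = 7.


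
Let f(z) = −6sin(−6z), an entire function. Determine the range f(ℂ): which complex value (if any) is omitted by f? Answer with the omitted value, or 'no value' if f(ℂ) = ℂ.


Little Picard bounds the complement of f(ℂ) to at most one point.
sin is entire and surjective onto ℂ: for every w ∈ ℂ, sin(ζ) = w has a solution ζ ∈ ℂ (e.g., via the complex inverse arcsin). With ζ = −6z this gives z = ζ/(-6). Then -6·sin(−6z) takes every value in -6·ℂ = ℂ, and adding 0 is a bijection of ℂ. So f is surjective and omits no value. (Note: only on the real line is sin bounded by [−1, 1].)

Omitted value: no value.


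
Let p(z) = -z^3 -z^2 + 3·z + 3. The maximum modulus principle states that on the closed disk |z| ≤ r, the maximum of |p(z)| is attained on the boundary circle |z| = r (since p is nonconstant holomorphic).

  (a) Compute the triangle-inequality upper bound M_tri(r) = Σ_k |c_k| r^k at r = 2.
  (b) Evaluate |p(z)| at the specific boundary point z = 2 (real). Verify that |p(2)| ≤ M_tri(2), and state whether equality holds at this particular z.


Coefficients: c_0 = 3, c_1 = 3, c_2 = -1, c_3 = -1. Radius r = 2.
Part (a). Triangle bound: M_tri(r) = Σ_k |c_k| r^k
  = |3|·2^0 + |3|·2^1 + |-1|·2^2 + |-1|·2^3
  = 3 + 6 + 4 + 8 = 21.
This bounds M(r) := max_{|z|=r} |p(z)| from above; equality holds iff all terms c_k z^k can be made to align in phase at a single z on |z|=r.
Part (b). At z = 2 (real, on the circle |z| = r):
  p(2) = (3)·2^0 + (3)·2^1 + (-1)·2^2 + (-1)·2^3 = -3.
  |p(2)| = 3.
Check: |p(2)| = 3 ≤ 21 = M_tri(2). ✓ Equality does not hold at z = 2 (the coefficients have mixed signs, so the terms do not all align in phase there).

M_tri(2) = 21; |p(2)| = 3; equality at z=2: no.


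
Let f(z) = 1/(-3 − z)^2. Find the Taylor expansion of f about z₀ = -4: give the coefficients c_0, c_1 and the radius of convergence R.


Let w = z − z₀, so z = z₀ + w.
Then -3 − z = -3 − (z₀ + w) = (-3 − z₀) − w = 1 − w.
f(z) = 1/(1 − w)^2 = (1/(1)^2) · (1 − w/(1))^{−2}.
By the binomial series (1−u)^{−2} = Σ_{n≥0} C(n+1, 1) u^n for |u|<1, with u = w/(1):
  c_n = C(n+1, 1) / (1)^(n+2).
  c_0 = 1/(1)^2 = 1.
  c_1 = 2/(1)^3 = 2.
The series is valid for |w/d| < 1, i.e. |z − z₀| < |d|.
Radius of convergence: R = |-3 − z₀| = |1| = 1 (distance from z₀ to the singularity z = -3).

c_0 = 1, c_1 = 2; R = 1.


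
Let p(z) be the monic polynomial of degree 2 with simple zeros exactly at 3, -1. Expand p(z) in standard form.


The polynomial is p(z) = ∏_{α ∈ S} (z − α), where S = {3, -1}.
Expanding the product yields: p(z) = z^2 -2·z -3.
The resulting polynomial has degree 2 and real coefficients as required.

p(z) = z^2 -2·z -3.


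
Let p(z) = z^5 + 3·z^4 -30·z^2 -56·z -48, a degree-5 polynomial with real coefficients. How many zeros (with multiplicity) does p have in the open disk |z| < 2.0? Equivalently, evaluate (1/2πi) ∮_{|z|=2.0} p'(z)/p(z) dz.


The zeros of p are: 3, (-2 + 2i), (-2 - 2i), (-1 + 1i), (-1 - 1i).
Their magnitudes are: 3, 2.828, 2.828, 1.414, 1.414.
Zeros with |z| < R = 2.0: (-1 + 1i), (-1 - 1i).
Count = 2.
By the argument principle, (1/2πi) ∮_{|z|=R} p'(z)/p(z) dz equals exactly this count.

Number of zeros inside |z| < 2.0: 2.


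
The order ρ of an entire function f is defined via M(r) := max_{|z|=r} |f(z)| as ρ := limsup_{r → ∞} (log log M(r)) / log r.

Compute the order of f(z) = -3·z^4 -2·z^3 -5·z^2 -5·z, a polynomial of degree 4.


|f(z)| ≤ Σ|c_k|·r^k = O(r^4) as r → ∞. Polynomial growth is O(e^{r^ε}) for every ε > 0 (since r^4/e^{r^ε} → 0), so ρ ≤ ε for all ε > 0, i.e. ρ = 0. Every nonconstant polynomial has order 0.
Therefore ρ = 0.

Order ρ = 0.


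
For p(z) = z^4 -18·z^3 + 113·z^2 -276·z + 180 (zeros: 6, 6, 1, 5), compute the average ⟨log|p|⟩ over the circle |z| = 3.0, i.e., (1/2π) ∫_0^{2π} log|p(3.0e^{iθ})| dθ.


Zeros: 1, 5, 6, 6; r = 3.0.
Inside |z| < r: 1. Outside (|z| ≥ r): 5, 6, 6.
p(0) = 180, so log|p(0)| = log(180) = 5.1930.
Apply Jensen: I(r) = log|p(0)| + Σ_k log(r/|z_k|), summed over zeros inside |z| < r.
  log(r/|z_k|) for z_k = 1: log(3.0/1) = 1.0986
  Outside zeros (5, 6, 6) contribute nothing to the Jensen sum.
Sum over inside zeros: 1.0986.
I(r) = log|p(0)| + (inside sum) = 5.1930 + 1.0986 = 6.2916.
Note: since some zeros are outside |z| ≤ r, the simplified n·log(r) form does NOT apply — only the inside zeros contribute.

I(r) ≈ 6.2916.


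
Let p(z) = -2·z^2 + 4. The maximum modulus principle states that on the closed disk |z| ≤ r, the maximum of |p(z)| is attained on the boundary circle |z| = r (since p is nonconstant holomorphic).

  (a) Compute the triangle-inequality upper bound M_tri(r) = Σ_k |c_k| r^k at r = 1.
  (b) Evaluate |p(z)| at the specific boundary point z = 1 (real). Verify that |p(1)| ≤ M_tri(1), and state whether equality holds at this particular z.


Coefficients: c_0 = 4, c_1 = 0, c_2 = -2. Radius r = 1.
Part (a). Triangle bound: M_tri(r) = Σ_k |c_k| r^k
  = |4|·1^0 + |0|·1^1 + |-2|·1^2
  = 4 + 0 + 2 = 6.
This bounds M(r) := max_{|z|=r} |p(z)| from above; equality holds iff all terms c_k z^k can be made to align in phase at a single z on |z|=r.
Part (b). At z = 1 (real, on the circle |z| = r):
  p(1) = (4)·1^0 + (0)·1^1 + (-2)·1^2 = 2.
  |p(1)| = 2.
Check: |p(1)| = 2 ≤ 6 = M_tri(1). ✓ Equality does not hold at z = 1 (the coefficients have mixed signs, so the terms do not all align in phase there).

M_tri(1) = 6; |p(1)| = 2; equality at z=1: no.


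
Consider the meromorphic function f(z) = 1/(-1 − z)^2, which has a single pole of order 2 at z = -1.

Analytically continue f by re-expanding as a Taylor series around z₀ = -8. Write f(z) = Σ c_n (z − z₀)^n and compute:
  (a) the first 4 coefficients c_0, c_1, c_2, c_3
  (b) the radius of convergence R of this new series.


Let w = z − z₀, so z = z₀ + w.
Then -1 − z = -1 − (z₀ + w) = (-1 − z₀) − w = 7 − w.
f(z) = 1/(7 − w)^2 = (1/(7)^2) · (1 − w/(7))^{−2}.
By the binomial series (1−u)^{−2} = Σ_{n≥0} C(n+1, 1) u^n for |u|<1, with u = w/(7):
  c_n = C(n+1, 1) / (7)^(n+2).
  c_0 = 1/(7)^2 = 1/49.
  c_1 = 2/(7)^3 = 2/343.
  c_2 = 3/(7)^4 = 3/2401.
  c_3 = 4/(7)^5 = 4/16807.
The series is valid for |w/d| < 1, i.e. |z − z₀| < |d|.
Radius of convergence: R = |-1 − z₀| = |7| = 7 (distance from z₀ to the singularity z = -1).

c_0 = 1/49, c_1 = 2/343, c_2 = 3/2401, c_3 = 4/16807; R = 7.


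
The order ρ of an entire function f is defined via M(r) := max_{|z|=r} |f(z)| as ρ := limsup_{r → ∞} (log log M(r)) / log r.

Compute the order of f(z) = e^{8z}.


|e^{8z}| = e^{Re(8·z) + 0} ≤ e^{8|z|^1 + 0} = e^{8r^1 + 0} on |z| = r, so ρ ≤ 1. Choosing z on |z|=r so that 8·z is real positive (always possible by picking arg z appropriately) gives |f(z)| = e^{8r^1 + 0}, matching the bound. The additive constant 0 does not affect log log M(r) ~ 1·log r. Hence ρ = 1.
Therefore ρ = 1.

Order ρ = 1.


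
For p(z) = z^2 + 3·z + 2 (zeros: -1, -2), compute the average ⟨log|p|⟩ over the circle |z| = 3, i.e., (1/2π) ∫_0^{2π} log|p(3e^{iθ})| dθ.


Zeros: -2, -1; r = 3.
Inside |z| < r: -2, -1. Outside (|z| ≥ r): ∅.
p(0) = 2, so log|p(0)| = log(2) = 0.6931.
Apply Jensen: I(r) = log|p(0)| + Σ_k log(r/|z_k|), summed over zeros inside |z| < r.
  log(r/|z_k|) for z_k = -1: log(3/1) = 1.0986
  log(r/|z_k|) for z_k = -2: log(3/2) = 0.4055
Sum over inside zeros: 1.5041.
I(r) = log|p(0)| + (inside sum) = 0.6931 + 1.5041 = 2.1972.
Closed form (all zeros inside, monic): I(r) = n·log(r) = 2·log(3) = 2.1972. ✓

I(r) ≈ 2.1972.


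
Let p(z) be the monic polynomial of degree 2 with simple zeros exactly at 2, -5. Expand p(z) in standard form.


The polynomial is p(z) = ∏_{α ∈ S} (z − α), where S = {2, -5}.
Expanding the product yields: p(z) = z^2 + 3·z -10.
The resulting polynomial has degree 2 and real coefficients as required.

p(z) = z^2 + 3·z -10.


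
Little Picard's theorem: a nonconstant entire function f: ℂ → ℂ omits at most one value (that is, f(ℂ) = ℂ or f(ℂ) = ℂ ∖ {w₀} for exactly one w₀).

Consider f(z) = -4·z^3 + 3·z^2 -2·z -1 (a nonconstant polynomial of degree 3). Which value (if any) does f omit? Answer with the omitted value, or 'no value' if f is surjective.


Little Picard bounds the complement of f(ℂ) to at most one point.
For every w ∈ ℂ, the equation p(z) − w = 0 is a nonconstant polynomial in z and hence has at least one root by the fundamental theorem of algebra. So p is surjective onto ℂ, omitting no value.

Omitted value: no value.


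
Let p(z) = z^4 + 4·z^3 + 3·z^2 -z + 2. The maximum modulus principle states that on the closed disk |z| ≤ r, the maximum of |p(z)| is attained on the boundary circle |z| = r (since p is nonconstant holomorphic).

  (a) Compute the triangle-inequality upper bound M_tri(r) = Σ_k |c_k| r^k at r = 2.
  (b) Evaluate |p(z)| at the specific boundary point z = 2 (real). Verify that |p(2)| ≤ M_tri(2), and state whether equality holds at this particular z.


Coefficients: c_0 = 2, c_1 = -1, c_2 = 3, c_3 = 4, c_4 = 1. Radius r = 2.
Part (a). Triangle bound: M_tri(r) = Σ_k |c_k| r^k
  = |2|·2^0 + |-1|·2^1 + |3|·2^2 + |4|·2^3 + |1|·2^4
  = 2 + 2 + 12 + 32 + 16 = 64.
This bounds M(r) := max_{|z|=r} |p(z)| from above; equality holds iff all terms c_k z^k can be made to align in phase at a single z on |z|=r.
Part (b). At z = 2 (real, on the circle |z| = r):
  p(2) = (2)·2^0 + (-1)·2^1 + (3)·2^2 + (4)·2^3 + (1)·2^4 = 60.
  |p(2)| = 60.
Check: |p(2)| = 60 ≤ 64 = M_tri(2). ✓ Equality does not hold at z = 2 (the coefficients have mixed signs, so the terms do not all align in phase there).

M_tri(2) = 64; |p(2)| = 60; equality at z=2: no.


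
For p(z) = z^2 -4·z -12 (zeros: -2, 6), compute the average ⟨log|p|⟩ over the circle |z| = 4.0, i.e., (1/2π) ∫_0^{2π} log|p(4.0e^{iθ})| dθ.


Zeros: -2, 6; r = 4.0.
Inside |z| < r: -2. Outside (|z| ≥ r): 6.
p(0) = -12, so log|p(0)| = log(12) = 2.4849.
Apply Jensen: I(r) = log|p(0)| + Σ_k log(r/|z_k|), summed over zeros inside |z| < r.
  log(r/|z_k|) for z_k = -2: log(4.0/2) = 0.6931
  Outside zeros (6) contribute nothing to the Jensen sum.
Sum over inside zeros: 0.6931.
I(r) = log|p(0)| + (inside sum) = 2.4849 + 0.6931 = 3.1781.
Note: since some zeros are outside |z| ≤ r, the simplified n·log(r) form does NOT apply — only the inside zeros contribute.

I(r) ≈ 3.1781.


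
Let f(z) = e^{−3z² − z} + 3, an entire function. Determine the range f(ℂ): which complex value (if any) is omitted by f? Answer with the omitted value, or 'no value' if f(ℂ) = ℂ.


Little Picard bounds the complement of f(ℂ) to at most one point.
The exponent g(z) = −3z² − z is a nonconstant polynomial, hence surjective onto ℂ. So e^{g(z)} takes every value in {e^w : w ∈ ℂ} = ℂ ∖ {0}. Adding 3 shifts the range to ℂ ∖ {3}. f omits exactly 3.

Omitted value: 3.


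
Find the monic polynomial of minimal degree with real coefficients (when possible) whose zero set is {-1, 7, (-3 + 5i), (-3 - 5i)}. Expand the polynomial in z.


The polynomial is p(z) = ∏_{α ∈ S} (z − α), where S = {-1, 7, (-3 + 5i), (-3 - 5i)}.
Expanding the product yields: p(z) = z^4 -9·z^2 -246·z -238.
Note conjugate pairs combine to real quadratics: (z − (-3+5i))(z − (-3−5i)) = z² + 6z + 34.
The resulting polynomial has degree 4 and real coefficients as required.

p(z) = z^4 -9·z^2 -246·z -238.


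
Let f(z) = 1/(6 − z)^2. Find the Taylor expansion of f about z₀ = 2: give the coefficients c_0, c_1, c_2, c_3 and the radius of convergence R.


Let w = z − z₀, so z = z₀ + w.
Then 6 − z = 6 − (z₀ + w) = (6 − z₀) − w = 4 − w.
f(z) = 1/(4 − w)^2 = (1/(4)^2) · (1 − w/(4))^{−2}.
By the binomial series (1−u)^{−2} = Σ_{n≥0} C(n+1, 1) u^n for |u|<1, with u = w/(4):
  c_n = C(n+1, 1) / (4)^(n+2).
  c_0 = 1/(4)^2 = 1/16.
  c_1 = 2/(4)^3 = 1/32.
  c_2 = 3/(4)^4 = 3/256.
  c_3 = 4/(4)^5 = 1/256.
The series is valid for |w/d| < 1, i.e. |z − z₀| < |d|.
Radius of convergence: R = |6 − z₀| = |4| = 4 (distance from z₀ to the singularity z = 6).

c_0 = 1/16, c_1 = 1/32, c_2 = 3/256, c_3 = 1/256; R = 4.


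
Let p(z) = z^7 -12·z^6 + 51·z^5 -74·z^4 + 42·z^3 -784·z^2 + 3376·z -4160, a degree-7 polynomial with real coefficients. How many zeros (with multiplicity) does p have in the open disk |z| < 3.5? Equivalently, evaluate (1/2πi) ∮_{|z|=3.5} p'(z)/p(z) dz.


The zeros of p are: (3 + 1i), (3 - 1i), 4, (3 + 2i), (3 - 2i), (-2 + 2i), (-2 - 2i).
Their magnitudes are: 3.162, 3.162, 4, 3.606, 3.606, 2.828, 2.828.
Zeros with |z| < R = 3.5: (3 + 1i), (3 - 1i), (-2 + 2i), (-2 - 2i).
Count = 4.
By the argument principle, (1/2πi) ∮_{|z|=R} p'(z)/p(z) dz equals exactly this count.

Number of zeros inside |z| < 3.5: 4.


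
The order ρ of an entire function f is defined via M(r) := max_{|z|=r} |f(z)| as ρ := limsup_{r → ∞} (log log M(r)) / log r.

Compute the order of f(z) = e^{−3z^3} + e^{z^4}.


Each summand is entire of order 3 and 4 respectively (as in the single-exponential case). The order of a sum is at most the max of the orders, so ρ ≤ 4. For the lower bound: on |z|=r choose arg z so that 1z^4 is real positive; then |e^{1z^4}| = e^{1r^4} while |e^{-3z^3}| ≤ e^{3r^3} = o(e^{1r^4}). So |f| ≥ e^{1r^4}(1 − o(1)) and ρ ≥ 4. Hence ρ = max(3, 4) = 4.
Therefore ρ = 4.

Order ρ = 4.


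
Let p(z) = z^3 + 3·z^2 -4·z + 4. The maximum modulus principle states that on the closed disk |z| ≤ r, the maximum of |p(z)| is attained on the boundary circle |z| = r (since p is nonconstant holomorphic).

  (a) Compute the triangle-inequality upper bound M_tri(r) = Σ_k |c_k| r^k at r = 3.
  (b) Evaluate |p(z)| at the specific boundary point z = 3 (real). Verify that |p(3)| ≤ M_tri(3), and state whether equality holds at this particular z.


Coefficients: c_0 = 4, c_1 = -4, c_2 = 3, c_3 = 1. Radius r = 3.
Part (a). Triangle bound: M_tri(r) = Σ_k |c_k| r^k
  = |4|·3^0 + |-4|·3^1 + |3|·3^2 + |1|·3^3
  = 4 + 12 + 27 + 27 = 70.
This bounds M(r) := max_{|z|=r} |p(z)| from above; equality holds iff all terms c_k z^k can be made to align in phase at a single z on |z|=r.
Part (b). At z = 3 (real, on the circle |z| = r):
  p(3) = (4)·3^0 + (-4)·3^1 + (3)·3^2 + (1)·3^3 = 46.
  |p(3)| = 46.
Check: |p(3)| = 46 ≤ 70 = M_tri(3). ✓ Equality does not hold at z = 3 (the coefficients have mixed signs, so the terms do not all align in phase there).

M_tri(3) = 70; |p(3)| = 46; equality at z=3: no.


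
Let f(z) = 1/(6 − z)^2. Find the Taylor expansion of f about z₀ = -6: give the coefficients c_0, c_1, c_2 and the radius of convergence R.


Let w = z − z₀, so z = z₀ + w.
Then 6 − z = 6 − (z₀ + w) = (6 − z₀) − w = 12 − w.
f(z) = 1/(12 − w)^2 = (1/(12)^2) · (1 − w/(12))^{−2}.
By the binomial series (1−u)^{−2} = Σ_{n≥0} C(n+1, 1) u^n for |u|<1, with u = w/(12):
  c_n = C(n+1, 1) / (12)^(n+2).
  c_0 = 1/(12)^2 = 1/144.
  c_1 = 2/(12)^3 = 1/864.
  c_2 = 3/(12)^4 = 1/6912.
The series is valid for |w/d| < 1, i.e. |z − z₀| < |d|.
Radius of convergence: R = |6 − z₀| = |12| = 12 (distance from z₀ to the singularity z = 6).

c_0 = 1/144, c_1 = 1/864, c_2 = 1/6912; R = 12.


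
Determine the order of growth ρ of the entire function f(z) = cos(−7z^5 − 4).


Write cos(w) = (e^{iw} ± e^{−iw})/(2 or 2i), so |cos(w)| ≤ e^{|w|}. With w = −7z^5 − 4, |w| ≤ 7r^5 + 4 on |z|=r, giving M(r) ≤ e^{7r^5 + 4} and ρ ≤ 5. For the lower bound, choose z on |z|=r with -7z^5 purely imaginary of modulus 7r^5; then |cos(−7z^5 − 4)| grows like e^{7r^5}/2, so ρ ≥ 5. Hence ρ = 5.
Therefore ρ = 5.

Order ρ = 5.


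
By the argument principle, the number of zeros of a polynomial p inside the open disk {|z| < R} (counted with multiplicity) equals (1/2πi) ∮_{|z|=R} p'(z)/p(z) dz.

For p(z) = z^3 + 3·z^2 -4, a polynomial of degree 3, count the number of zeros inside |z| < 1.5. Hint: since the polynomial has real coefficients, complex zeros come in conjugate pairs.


The zeros of p are: -2, 1, -2.
Their magnitudes are: 2, 1, 2.
Zeros with |z| < R = 1.5: 1.
Count = 1.
By the argument principle, (1/2πi) ∮_{|z|=R} p'(z)/p(z) dz equals exactly this count.

Number of zeros inside |z| < 1.5: 1.


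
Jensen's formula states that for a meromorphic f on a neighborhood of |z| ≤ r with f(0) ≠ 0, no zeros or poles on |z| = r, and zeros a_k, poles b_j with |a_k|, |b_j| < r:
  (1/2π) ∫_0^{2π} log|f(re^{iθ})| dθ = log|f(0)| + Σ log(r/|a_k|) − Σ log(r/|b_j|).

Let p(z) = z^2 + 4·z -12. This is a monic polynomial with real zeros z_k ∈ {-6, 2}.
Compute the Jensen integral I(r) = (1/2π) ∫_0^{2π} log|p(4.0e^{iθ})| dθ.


Zeros: -6, 2; r = 4.0.
Inside |z| < r: 2. Outside (|z| ≥ r): -6.
p(0) = -12, so log|p(0)| = log(12) = 2.4849.
Apply Jensen: I(r) = log|p(0)| + Σ_k log(r/|z_k|), summed over zeros inside |z| < r.
  log(r/|z_k|) for z_k = 2: log(4.0/2) = 0.6931
  Outside zeros (-6) contribute nothing to the Jensen sum.
Sum over inside zeros: 0.6931.
I(r) = log|p(0)| + (inside sum) = 2.4849 + 0.6931 = 3.1781.
Note: since some zeros are outside |z| ≤ r, the simplified n·log(r) form does NOT apply — only the inside zeros contribute.

I(r) ≈ 3.1781.
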